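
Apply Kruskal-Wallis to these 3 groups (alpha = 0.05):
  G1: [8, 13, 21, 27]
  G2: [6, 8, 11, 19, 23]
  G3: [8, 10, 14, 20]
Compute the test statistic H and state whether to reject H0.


Step 1: Combine all N = 13 observations and assign midranks.
sorted (value, group, rank): (6,G2,1), (8,G1,3), (8,G2,3), (8,G3,3), (10,G3,5), (11,G2,6), (13,G1,7), (14,G3,8), (19,G2,9), (20,G3,10), (21,G1,11), (23,G2,12), (27,G1,13)
Step 2: Sum ranks within each group.
R_1 = 34 (n_1 = 4)
R_2 = 31 (n_2 = 5)
R_3 = 26 (n_3 = 4)
Step 3: H = 12/(N(N+1)) * sum(R_i^2/n_i) - 3(N+1)
     = 12/(13*14) * (34^2/4 + 31^2/5 + 26^2/4) - 3*14
     = 0.065934 * 650.2 - 42
     = 0.870330.
Step 4: Ties present; correction factor C = 1 - 24/(13^3 - 13) = 0.989011. Corrected H = 0.870330 / 0.989011 = 0.880000.
Step 5: Under H0, H ~ chi^2(2); p-value = 0.644036.
Step 6: alpha = 0.05. fail to reject H0.

H = 0.8800, df = 2, p = 0.644036, fail to reject H0.


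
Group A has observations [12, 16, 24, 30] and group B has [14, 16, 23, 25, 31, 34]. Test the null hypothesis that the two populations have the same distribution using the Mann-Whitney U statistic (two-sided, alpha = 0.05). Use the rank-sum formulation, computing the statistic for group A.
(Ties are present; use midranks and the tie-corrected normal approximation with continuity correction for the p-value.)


Step 1: Combine and sort all 10 observations; assign midranks.
sorted (value, group): (12,X), (14,Y), (16,X), (16,Y), (23,Y), (24,X), (25,Y), (30,X), (31,Y), (34,Y)
ranks: 12->1, 14->2, 16->3.5, 16->3.5, 23->5, 24->6, 25->7, 30->8, 31->9, 34->10
Step 2: Rank sum for X: R1 = 1 + 3.5 + 6 + 8 = 18.5.
Step 3: U_X = R1 - n1(n1+1)/2 = 18.5 - 4*5/2 = 18.5 - 10 = 8.5.
       U_Y = n1*n2 - U_X = 24 - 8.5 = 15.5.
Step 4: Ties are present, so use the tie-corrected normal approximation (with continuity correction) for the p-value.
Step 5: p-value = 0.521166; compare to alpha = 0.05. fail to reject H0.

U_X = 8.5, p = 0.521166, fail to reject H0 at alpha = 0.05.


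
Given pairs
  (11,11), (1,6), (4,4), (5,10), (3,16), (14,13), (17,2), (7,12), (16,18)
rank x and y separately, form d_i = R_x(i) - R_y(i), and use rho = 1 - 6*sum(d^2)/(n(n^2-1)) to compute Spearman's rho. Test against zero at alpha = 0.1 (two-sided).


Step 1: Rank x and y separately (midranks; no ties here).
rank(x): 11->6, 1->1, 4->3, 5->4, 3->2, 14->7, 17->9, 7->5, 16->8
rank(y): 11->5, 6->3, 4->2, 10->4, 16->8, 13->7, 2->1, 12->6, 18->9
Step 2: d_i = R_x(i) - R_y(i); compute d_i^2.
  (6-5)^2=1, (1-3)^2=4, (3-2)^2=1, (4-4)^2=0, (2-8)^2=36, (7-7)^2=0, (9-1)^2=64, (5-6)^2=1, (8-9)^2=1
sum(d^2) = 108.
Step 3: rho = 1 - 6*108 / (9*(9^2 - 1)) = 1 - 648/720 = 0.100000.
Step 4: Under H0, t = rho * sqrt((n-2)/(1-rho^2)) = 0.2659 ~ t(7).
Step 5: Two-sided p-value from the t-distribution with 7 df = 0.797972.
Step 6: alpha = 0.1. fail to reject H0.

rho = 0.1000, p = 0.797972, fail to reject H0 at alpha = 0.1.


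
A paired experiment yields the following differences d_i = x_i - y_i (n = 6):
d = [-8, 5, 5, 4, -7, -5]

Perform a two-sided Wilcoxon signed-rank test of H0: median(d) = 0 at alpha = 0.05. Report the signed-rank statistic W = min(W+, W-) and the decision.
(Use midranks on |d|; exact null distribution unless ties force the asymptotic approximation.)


Step 1: Drop any zero differences (none here) and take |d_i|.
|d| = [8, 5, 5, 4, 7, 5]
Step 2: Midrank |d_i| (ties get averaged ranks).
ranks: |8|->6, |5|->3, |5|->3, |4|->1, |7|->5, |5|->3
Step 3: Attach original signs; sum ranks with positive sign and with negative sign.
W+ = 3 + 3 + 1 = 7
W- = 6 + 5 + 3 = 14
(Check: W+ + W- = 21 should equal n(n+1)/2 = 21.)
Step 4: Test statistic W = min(W+, W-) = 7.
Step 5: Ties in |d|, so use the tie-corrected normal approximation.
        E[W] = n(n+1)/4 = 6*7/4 = 10.5.
        Tie groups: |d|=5 (t=3); sum(t^3 - t) = 24.
        Var[W] = n(n+1)(2n+1)/24 - sum(t^3-t)/48 = 546/24 - 24/48 = 22.25.
        z = (W - E[W]) / sqrt(Var[W]) = (7 - 10.5) / 4.7170 = -0.7420.
        Two-sided p = 2*Phi(z) = 0.458088.
Step 6: alpha = 0.05. fail to reject H0.

W+ = 7, W- = 14, W = min = 7, p = 0.458088, fail to reject H0.


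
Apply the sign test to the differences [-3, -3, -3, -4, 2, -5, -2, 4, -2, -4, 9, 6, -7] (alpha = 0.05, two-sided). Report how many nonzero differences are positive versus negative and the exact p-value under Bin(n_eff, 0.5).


Step 1: Discard zero differences. Original n = 13; n_eff = number of nonzero differences = 13.
Nonzero differences (with sign): -3, -3, -3, -4, +2, -5, -2, +4, -2, -4, +9, +6, -7
Step 2: Count signs: positive = 4, negative = 9.
Step 3: Under H0: P(positive) = 0.5, so the number of positives S ~ Bin(13, 0.5).
Step 4: Two-sided exact p-value = sum of Bin(13,0.5) probabilities at or below the observed probability = 0.266846.
Step 5: alpha = 0.05. fail to reject H0.

n_eff = 13, pos = 4, neg = 9, p = 0.266846, fail to reject H0.


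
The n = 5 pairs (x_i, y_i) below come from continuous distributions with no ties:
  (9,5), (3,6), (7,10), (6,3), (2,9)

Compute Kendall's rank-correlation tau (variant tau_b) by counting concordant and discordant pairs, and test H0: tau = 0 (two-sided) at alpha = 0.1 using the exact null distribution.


Step 1: Enumerate the 10 unordered pairs (i,j) with i<j and classify each by sign(x_j-x_i) * sign(y_j-y_i).
  (1,2):dx=-6,dy=+1->D; (1,3):dx=-2,dy=+5->D; (1,4):dx=-3,dy=-2->C; (1,5):dx=-7,dy=+4->D
  (2,3):dx=+4,dy=+4->C; (2,4):dx=+3,dy=-3->D; (2,5):dx=-1,dy=+3->D; (3,4):dx=-1,dy=-7->C
  (3,5):dx=-5,dy=-1->C; (4,5):dx=-4,dy=+6->D
Step 2: C = 4, D = 6, total pairs = 10.
Step 3: tau = (C - D)/(n(n-1)/2) = (4 - 6)/10 = -0.200000.
Step 4: Exact two-sided p-value (enumerate n! = 120 permutations of y under H0): p = 0.816667.
Step 5: alpha = 0.1. fail to reject H0.

tau_b = -0.2000 (C=4, D=6), p = 0.816667, fail to reject H0.


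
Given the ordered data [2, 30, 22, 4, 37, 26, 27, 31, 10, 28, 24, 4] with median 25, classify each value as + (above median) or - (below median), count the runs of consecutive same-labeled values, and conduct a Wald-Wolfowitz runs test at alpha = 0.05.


Step 1: Compute median = 25; label A = above, B = below.
Labels in order: BABBAAAABABB  (n_A = 6, n_B = 6)
Step 2: Count runs R = 7.
Step 3: Under H0 (random ordering), E[R] = 2*n_A*n_B/(n_A+n_B) + 1 = 2*6*6/12 + 1 = 7.0000.
        Var[R] = 2*n_A*n_B*(2*n_A*n_B - n_A - n_B) / ((n_A+n_B)^2 * (n_A+n_B-1)) = 4320/1584 = 2.7273.
        SD[R] = 1.6514.
Step 4: R = E[R], so z = 0 with no continuity correction.
Step 5: Two-sided p-value via normal approximation = 2*(1 - Phi(|z|)) = 1.000000.
Step 6: alpha = 0.05. fail to reject H0.

R = 7, z = 0.0000, p = 1.000000, fail to reject H0.


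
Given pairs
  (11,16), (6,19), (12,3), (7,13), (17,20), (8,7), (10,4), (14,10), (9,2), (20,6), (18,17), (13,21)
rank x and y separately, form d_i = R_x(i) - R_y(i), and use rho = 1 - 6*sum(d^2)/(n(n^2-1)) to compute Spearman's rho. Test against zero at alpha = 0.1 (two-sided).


Step 1: Rank x and y separately (midranks; no ties here).
rank(x): 11->6, 6->1, 12->7, 7->2, 17->10, 8->3, 10->5, 14->9, 9->4, 20->12, 18->11, 13->8
rank(y): 16->8, 19->10, 3->2, 13->7, 20->11, 7->5, 4->3, 10->6, 2->1, 6->4, 17->9, 21->12
Step 2: d_i = R_x(i) - R_y(i); compute d_i^2.
  (6-8)^2=4, (1-10)^2=81, (7-2)^2=25, (2-7)^2=25, (10-11)^2=1, (3-5)^2=4, (5-3)^2=4, (9-6)^2=9, (4-1)^2=9, (12-4)^2=64, (11-9)^2=4, (8-12)^2=16
sum(d^2) = 246.
Step 3: rho = 1 - 6*246 / (12*(12^2 - 1)) = 1 - 1476/1716 = 0.139860.
Step 4: Under H0, t = rho * sqrt((n-2)/(1-rho^2)) = 0.4467 ~ t(10).
Step 5: Two-sided p-value from the t-distribution with 10 df = 0.664633.
Step 6: alpha = 0.1. fail to reject H0.

rho = 0.1399, p = 0.664633, fail to reject H0 at alpha = 0.1.


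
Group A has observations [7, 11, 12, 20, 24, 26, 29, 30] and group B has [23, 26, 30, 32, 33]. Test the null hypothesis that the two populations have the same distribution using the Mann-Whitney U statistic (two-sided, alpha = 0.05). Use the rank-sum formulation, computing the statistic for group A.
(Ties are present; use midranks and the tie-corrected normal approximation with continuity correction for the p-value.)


Step 1: Combine and sort all 13 observations; assign midranks.
sorted (value, group): (7,X), (11,X), (12,X), (20,X), (23,Y), (24,X), (26,X), (26,Y), (29,X), (30,X), (30,Y), (32,Y), (33,Y)
ranks: 7->1, 11->2, 12->3, 20->4, 23->5, 24->6, 26->7.5, 26->7.5, 29->9, 30->10.5, 30->10.5, 32->12, 33->13
Step 2: Rank sum for X: R1 = 1 + 2 + 3 + 4 + 6 + 7.5 + 9 + 10.5 = 43.
Step 3: U_X = R1 - n1(n1+1)/2 = 43 - 8*9/2 = 43 - 36 = 7.
       U_Y = n1*n2 - U_X = 40 - 7 = 33.
Step 4: Ties are present, so use the tie-corrected normal approximation (with continuity correction) for the p-value.
Step 5: p-value = 0.066526; compare to alpha = 0.05. fail to reject H0.

U_X = 7, p = 0.066526, fail to reject H0 at alpha = 0.05.


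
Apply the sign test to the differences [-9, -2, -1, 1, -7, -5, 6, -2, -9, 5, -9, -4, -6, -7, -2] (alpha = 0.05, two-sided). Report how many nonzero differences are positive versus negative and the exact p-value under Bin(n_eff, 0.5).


Step 1: Discard zero differences. Original n = 15; n_eff = number of nonzero differences = 15.
Nonzero differences (with sign): -9, -2, -1, +1, -7, -5, +6, -2, -9, +5, -9, -4, -6, -7, -2
Step 2: Count signs: positive = 3, negative = 12.
Step 3: Under H0: P(positive) = 0.5, so the number of positives S ~ Bin(15, 0.5).
Step 4: Two-sided exact p-value = sum of Bin(15,0.5) probabilities at or below the observed probability = 0.035156.
Step 5: alpha = 0.05. reject H0.

n_eff = 15, pos = 3, neg = 12, p = 0.035156, reject H0.


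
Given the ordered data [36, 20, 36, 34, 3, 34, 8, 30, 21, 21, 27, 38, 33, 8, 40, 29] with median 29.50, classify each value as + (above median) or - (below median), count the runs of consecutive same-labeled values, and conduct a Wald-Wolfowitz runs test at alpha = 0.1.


Step 1: Compute median = 29.50; label A = above, B = below.
Labels in order: ABAABABABBBAABAB  (n_A = 8, n_B = 8)
Step 2: Count runs R = 12.
Step 3: Under H0 (random ordering), E[R] = 2*n_A*n_B/(n_A+n_B) + 1 = 2*8*8/16 + 1 = 9.0000.
        Var[R] = 2*n_A*n_B*(2*n_A*n_B - n_A - n_B) / ((n_A+n_B)^2 * (n_A+n_B-1)) = 14336/3840 = 3.7333.
        SD[R] = 1.9322.
Step 4: Continuity-corrected z = (R - 0.5 - E[R]) / SD[R] = (12 - 0.5 - 9.0000) / 1.9322 = 1.2939.
Step 5: Two-sided p-value via normal approximation = 2*(1 - Phi(|z|)) = 0.195709.
Step 6: alpha = 0.1. fail to reject H0.

R = 12, z = 1.2939, p = 0.195709, fail to reject H0.


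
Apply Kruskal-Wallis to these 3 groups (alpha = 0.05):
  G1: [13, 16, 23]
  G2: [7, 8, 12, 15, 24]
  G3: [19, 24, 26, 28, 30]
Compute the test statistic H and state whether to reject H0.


Step 1: Combine all N = 13 observations and assign midranks.
sorted (value, group, rank): (7,G2,1), (8,G2,2), (12,G2,3), (13,G1,4), (15,G2,5), (16,G1,6), (19,G3,7), (23,G1,8), (24,G2,9.5), (24,G3,9.5), (26,G3,11), (28,G3,12), (30,G3,13)
Step 2: Sum ranks within each group.
R_1 = 18 (n_1 = 3)
R_2 = 20.5 (n_2 = 5)
R_3 = 52.5 (n_3 = 5)
Step 3: H = 12/(N(N+1)) * sum(R_i^2/n_i) - 3(N+1)
     = 12/(13*14) * (18^2/3 + 20.5^2/5 + 52.5^2/5) - 3*14
     = 0.065934 * 743.3 - 42
     = 7.008791.
Step 4: Ties present; correction factor C = 1 - 6/(13^3 - 13) = 0.997253. Corrected H = 7.008791 / 0.997253 = 7.028099.
Step 5: Under H0, H ~ chi^2(2); p-value = 0.029776.
Step 6: alpha = 0.05. reject H0.

H = 7.0281, df = 2, p = 0.029776, reject H0.


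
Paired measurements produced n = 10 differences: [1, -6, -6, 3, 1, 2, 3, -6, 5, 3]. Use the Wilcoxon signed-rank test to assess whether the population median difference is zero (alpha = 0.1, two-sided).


Step 1: Drop any zero differences (none here) and take |d_i|.
|d| = [1, 6, 6, 3, 1, 2, 3, 6, 5, 3]
Step 2: Midrank |d_i| (ties get averaged ranks).
ranks: |1|->1.5, |6|->9, |6|->9, |3|->5, |1|->1.5, |2|->3, |3|->5, |6|->9, |5|->7, |3|->5
Step 3: Attach original signs; sum ranks with positive sign and with negative sign.
W+ = 1.5 + 5 + 1.5 + 3 + 5 + 7 + 5 = 28
W- = 9 + 9 + 9 = 27
(Check: W+ + W- = 55 should equal n(n+1)/2 = 55.)
Step 4: Test statistic W = min(W+, W-) = 27.
Step 5: Ties in |d|, so use the tie-corrected normal approximation.
        E[W] = n(n+1)/4 = 10*11/4 = 27.5.
        Tie groups: |d|=1 (t=2), |d|=3 (t=3), |d|=6 (t=3); sum(t^3 - t) = 54.
        Var[W] = n(n+1)(2n+1)/24 - sum(t^3-t)/48 = 2310/24 - 54/48 = 95.125.
        z = (W - E[W]) / sqrt(Var[W]) = (27 - 27.5) / 9.7532 = -0.0513.
        Two-sided p = 2*Phi(z) = 0.959114.
Step 6: alpha = 0.1. fail to reject H0.

W+ = 28, W- = 27, W = min = 27, p = 0.959114, fail to reject H0.


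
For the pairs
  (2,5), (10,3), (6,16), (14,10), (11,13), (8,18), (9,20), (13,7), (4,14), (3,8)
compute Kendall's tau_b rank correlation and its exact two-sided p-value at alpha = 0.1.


Step 1: Enumerate the 45 unordered pairs (i,j) with i<j and classify each by sign(x_j-x_i) * sign(y_j-y_i).
  (1,2):dx=+8,dy=-2->D; (1,3):dx=+4,dy=+11->C; (1,4):dx=+12,dy=+5->C; (1,5):dx=+9,dy=+8->C
  (1,6):dx=+6,dy=+13->C; (1,7):dx=+7,dy=+15->C; (1,8):dx=+11,dy=+2->C; (1,9):dx=+2,dy=+9->C
  (1,10):dx=+1,dy=+3->C; (2,3):dx=-4,dy=+13->D; (2,4):dx=+4,dy=+7->C; (2,5):dx=+1,dy=+10->C
  (2,6):dx=-2,dy=+15->D; (2,7):dx=-1,dy=+17->D; (2,8):dx=+3,dy=+4->C; (2,9):dx=-6,dy=+11->D
  (2,10):dx=-7,dy=+5->D; (3,4):dx=+8,dy=-6->D; (3,5):dx=+5,dy=-3->D; (3,6):dx=+2,dy=+2->C
  (3,7):dx=+3,dy=+4->C; (3,8):dx=+7,dy=-9->D; (3,9):dx=-2,dy=-2->C; (3,10):dx=-3,dy=-8->C
  (4,5):dx=-3,dy=+3->D; (4,6):dx=-6,dy=+8->D; (4,7):dx=-5,dy=+10->D; (4,8):dx=-1,dy=-3->C
  (4,9):dx=-10,dy=+4->D; (4,10):dx=-11,dy=-2->C; (5,6):dx=-3,dy=+5->D; (5,7):dx=-2,dy=+7->D
  (5,8):dx=+2,dy=-6->D; (5,9):dx=-7,dy=+1->D; (5,10):dx=-8,dy=-5->C; (6,7):dx=+1,dy=+2->C
  (6,8):dx=+5,dy=-11->D; (6,9):dx=-4,dy=-4->C; (6,10):dx=-5,dy=-10->C; (7,8):dx=+4,dy=-13->D
  (7,9):dx=-5,dy=-6->C; (7,10):dx=-6,dy=-12->C; (8,9):dx=-9,dy=+7->D; (8,10):dx=-10,dy=+1->D
  (9,10):dx=-1,dy=-6->C
Step 2: C = 24, D = 21, total pairs = 45.
Step 3: tau = (C - D)/(n(n-1)/2) = (24 - 21)/45 = 0.066667.
Step 4: Exact two-sided p-value (enumerate n! = 3628800 permutations of y under H0): p = 0.861801.
Step 5: alpha = 0.1. fail to reject H0.

tau_b = 0.0667 (C=24, D=21), p = 0.861801, fail to reject H0.


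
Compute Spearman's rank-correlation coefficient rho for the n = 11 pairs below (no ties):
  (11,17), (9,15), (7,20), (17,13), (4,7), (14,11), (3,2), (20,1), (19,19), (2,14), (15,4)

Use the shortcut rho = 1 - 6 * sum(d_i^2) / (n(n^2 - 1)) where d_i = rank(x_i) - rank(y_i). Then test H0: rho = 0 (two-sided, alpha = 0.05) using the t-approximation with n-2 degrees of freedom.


Step 1: Rank x and y separately (midranks; no ties here).
rank(x): 11->6, 9->5, 7->4, 17->9, 4->3, 14->7, 3->2, 20->11, 19->10, 2->1, 15->8
rank(y): 17->9, 15->8, 20->11, 13->6, 7->4, 11->5, 2->2, 1->1, 19->10, 14->7, 4->3
Step 2: d_i = R_x(i) - R_y(i); compute d_i^2.
  (6-9)^2=9, (5-8)^2=9, (4-11)^2=49, (9-6)^2=9, (3-4)^2=1, (7-5)^2=4, (2-2)^2=0, (11-1)^2=100, (10-10)^2=0, (1-7)^2=36, (8-3)^2=25
sum(d^2) = 242.
Step 3: rho = 1 - 6*242 / (11*(11^2 - 1)) = 1 - 1452/1320 = -0.100000.
Step 4: Under H0, t = rho * sqrt((n-2)/(1-rho^2)) = -0.3015 ~ t(9).
Step 5: Two-sided p-value from the t-distribution with 9 df = 0.769875.
Step 6: alpha = 0.05. fail to reject H0.

rho = -0.1000, p = 0.769875, fail to reject H0 at alpha = 0.05.


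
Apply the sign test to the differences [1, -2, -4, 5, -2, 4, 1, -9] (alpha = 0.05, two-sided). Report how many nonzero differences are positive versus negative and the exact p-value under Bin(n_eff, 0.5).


Step 1: Discard zero differences. Original n = 8; n_eff = number of nonzero differences = 8.
Nonzero differences (with sign): +1, -2, -4, +5, -2, +4, +1, -9
Step 2: Count signs: positive = 4, negative = 4.
Step 3: Under H0: P(positive) = 0.5, so the number of positives S ~ Bin(8, 0.5).
Step 4: Two-sided exact p-value = sum of Bin(8,0.5) probabilities at or below the observed probability = 1.000000.
Step 5: alpha = 0.05. fail to reject H0.

n_eff = 8, pos = 4, neg = 4, p = 1.000000, fail to reject H0.


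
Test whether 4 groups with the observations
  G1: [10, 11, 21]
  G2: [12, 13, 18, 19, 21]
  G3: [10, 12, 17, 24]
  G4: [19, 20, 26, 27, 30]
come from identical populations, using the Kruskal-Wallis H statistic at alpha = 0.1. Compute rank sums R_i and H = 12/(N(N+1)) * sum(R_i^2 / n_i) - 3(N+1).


Step 1: Combine all N = 17 observations and assign midranks.
sorted (value, group, rank): (10,G1,1.5), (10,G3,1.5), (11,G1,3), (12,G2,4.5), (12,G3,4.5), (13,G2,6), (17,G3,7), (18,G2,8), (19,G2,9.5), (19,G4,9.5), (20,G4,11), (21,G1,12.5), (21,G2,12.5), (24,G3,14), (26,G4,15), (27,G4,16), (30,G4,17)
Step 2: Sum ranks within each group.
R_1 = 17 (n_1 = 3)
R_2 = 40.5 (n_2 = 5)
R_3 = 27 (n_3 = 4)
R_4 = 68.5 (n_4 = 5)
Step 3: H = 12/(N(N+1)) * sum(R_i^2/n_i) - 3(N+1)
     = 12/(17*18) * (17^2/3 + 40.5^2/5 + 27^2/4 + 68.5^2/5) - 3*18
     = 0.039216 * 1545.08 - 54
     = 6.591503.
Step 4: Ties present; correction factor C = 1 - 24/(17^3 - 17) = 0.995098. Corrected H = 6.591503 / 0.995098 = 6.623974.
Step 5: Under H0, H ~ chi^2(3); p-value = 0.084899.
Step 6: alpha = 0.1. reject H0.

H = 6.6240, df = 3, p = 0.084899, reject H0.


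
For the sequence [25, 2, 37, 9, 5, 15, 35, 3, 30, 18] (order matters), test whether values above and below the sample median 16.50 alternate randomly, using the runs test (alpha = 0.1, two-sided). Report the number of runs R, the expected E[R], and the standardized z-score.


Step 1: Compute median = 16.50; label A = above, B = below.
Labels in order: ABABBBABAA  (n_A = 5, n_B = 5)
Step 2: Count runs R = 7.
Step 3: Under H0 (random ordering), E[R] = 2*n_A*n_B/(n_A+n_B) + 1 = 2*5*5/10 + 1 = 6.0000.
        Var[R] = 2*n_A*n_B*(2*n_A*n_B - n_A - n_B) / ((n_A+n_B)^2 * (n_A+n_B-1)) = 2000/900 = 2.2222.
        SD[R] = 1.4907.
Step 4: Continuity-corrected z = (R - 0.5 - E[R]) / SD[R] = (7 - 0.5 - 6.0000) / 1.4907 = 0.3354.
Step 5: Two-sided p-value via normal approximation = 2*(1 - Phi(|z|)) = 0.737316.
Step 6: alpha = 0.1. fail to reject H0.

R = 7, z = 0.3354, p = 0.737316, fail to reject H0.


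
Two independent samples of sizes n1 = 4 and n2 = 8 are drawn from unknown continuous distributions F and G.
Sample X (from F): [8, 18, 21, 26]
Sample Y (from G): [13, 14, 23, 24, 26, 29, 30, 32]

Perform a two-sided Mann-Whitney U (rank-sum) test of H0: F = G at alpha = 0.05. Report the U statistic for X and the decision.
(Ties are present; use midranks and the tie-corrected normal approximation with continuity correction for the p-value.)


Step 1: Combine and sort all 12 observations; assign midranks.
sorted (value, group): (8,X), (13,Y), (14,Y), (18,X), (21,X), (23,Y), (24,Y), (26,X), (26,Y), (29,Y), (30,Y), (32,Y)
ranks: 8->1, 13->2, 14->3, 18->4, 21->5, 23->6, 24->7, 26->8.5, 26->8.5, 29->10, 30->11, 32->12
Step 2: Rank sum for X: R1 = 1 + 4 + 5 + 8.5 = 18.5.
Step 3: U_X = R1 - n1(n1+1)/2 = 18.5 - 4*5/2 = 18.5 - 10 = 8.5.
       U_Y = n1*n2 - U_X = 32 - 8.5 = 23.5.
Step 4: Ties are present, so use the tie-corrected normal approximation (with continuity correction) for the p-value.
Step 5: p-value = 0.233663; compare to alpha = 0.05. fail to reject H0.

U_X = 8.5, p = 0.233663, fail to reject H0 at alpha = 0.05.


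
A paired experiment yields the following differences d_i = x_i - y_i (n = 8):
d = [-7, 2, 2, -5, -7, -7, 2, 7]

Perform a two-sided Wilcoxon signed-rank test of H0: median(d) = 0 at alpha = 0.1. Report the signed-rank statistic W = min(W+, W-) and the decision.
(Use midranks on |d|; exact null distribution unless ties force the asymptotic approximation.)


Step 1: Drop any zero differences (none here) and take |d_i|.
|d| = [7, 2, 2, 5, 7, 7, 2, 7]
Step 2: Midrank |d_i| (ties get averaged ranks).
ranks: |7|->6.5, |2|->2, |2|->2, |5|->4, |7|->6.5, |7|->6.5, |2|->2, |7|->6.5
Step 3: Attach original signs; sum ranks with positive sign and with negative sign.
W+ = 2 + 2 + 2 + 6.5 = 12.5
W- = 6.5 + 4 + 6.5 + 6.5 = 23.5
(Check: W+ + W- = 36 should equal n(n+1)/2 = 36.)
Step 4: Test statistic W = min(W+, W-) = 12.5.
Step 5: Ties in |d|, so use the tie-corrected normal approximation.
        E[W] = n(n+1)/4 = 8*9/4 = 18.
        Tie groups: |d|=2 (t=3), |d|=7 (t=4); sum(t^3 - t) = 84.
        Var[W] = n(n+1)(2n+1)/24 - sum(t^3-t)/48 = 1224/24 - 84/48 = 49.25.
        z = (W - E[W]) / sqrt(Var[W]) = (12.5 - 18) / 7.0178 = -0.7837.
        Two-sided p = 2*Phi(z) = 0.433206.
Step 6: alpha = 0.1. fail to reject H0.

W+ = 12.5, W- = 23.5, W = min = 12.5, p = 0.433206, fail to reject H0.


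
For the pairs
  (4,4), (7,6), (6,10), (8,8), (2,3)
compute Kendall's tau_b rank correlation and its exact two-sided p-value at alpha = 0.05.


Step 1: Enumerate the 10 unordered pairs (i,j) with i<j and classify each by sign(x_j-x_i) * sign(y_j-y_i).
  (1,2):dx=+3,dy=+2->C; (1,3):dx=+2,dy=+6->C; (1,4):dx=+4,dy=+4->C; (1,5):dx=-2,dy=-1->C
  (2,3):dx=-1,dy=+4->D; (2,4):dx=+1,dy=+2->C; (2,5):dx=-5,dy=-3->C; (3,4):dx=+2,dy=-2->D
  (3,5):dx=-4,dy=-7->C; (4,5):dx=-6,dy=-5->C
Step 2: C = 8, D = 2, total pairs = 10.
Step 3: tau = (C - D)/(n(n-1)/2) = (8 - 2)/10 = 0.600000.
Step 4: Exact two-sided p-value (enumerate n! = 120 permutations of y under H0): p = 0.233333.
Step 5: alpha = 0.05. fail to reject H0.

tau_b = 0.6000 (C=8, D=2), p = 0.233333, fail to reject H0.


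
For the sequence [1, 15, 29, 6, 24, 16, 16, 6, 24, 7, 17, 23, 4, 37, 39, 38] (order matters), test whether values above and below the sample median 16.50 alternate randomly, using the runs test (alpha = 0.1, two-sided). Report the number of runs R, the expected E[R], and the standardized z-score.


Step 1: Compute median = 16.50; label A = above, B = below.
Labels in order: BBABABBBABAABAAA  (n_A = 8, n_B = 8)
Step 2: Count runs R = 10.
Step 3: Under H0 (random ordering), E[R] = 2*n_A*n_B/(n_A+n_B) + 1 = 2*8*8/16 + 1 = 9.0000.
        Var[R] = 2*n_A*n_B*(2*n_A*n_B - n_A - n_B) / ((n_A+n_B)^2 * (n_A+n_B-1)) = 14336/3840 = 3.7333.
        SD[R] = 1.9322.
Step 4: Continuity-corrected z = (R - 0.5 - E[R]) / SD[R] = (10 - 0.5 - 9.0000) / 1.9322 = 0.2588.
Step 5: Two-sided p-value via normal approximation = 2*(1 - Phi(|z|)) = 0.795809.
Step 6: alpha = 0.1. fail to reject H0.

R = 10, z = 0.2588, p = 0.795809, fail to reject H0.


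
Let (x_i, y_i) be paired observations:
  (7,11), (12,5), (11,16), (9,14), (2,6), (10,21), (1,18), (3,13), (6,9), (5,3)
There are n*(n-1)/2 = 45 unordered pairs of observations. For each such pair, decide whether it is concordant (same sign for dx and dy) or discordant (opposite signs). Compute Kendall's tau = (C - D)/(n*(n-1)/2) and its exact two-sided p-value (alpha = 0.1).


Step 1: Enumerate the 45 unordered pairs (i,j) with i<j and classify each by sign(x_j-x_i) * sign(y_j-y_i).
  (1,2):dx=+5,dy=-6->D; (1,3):dx=+4,dy=+5->C; (1,4):dx=+2,dy=+3->C; (1,5):dx=-5,dy=-5->C
  (1,6):dx=+3,dy=+10->C; (1,7):dx=-6,dy=+7->D; (1,8):dx=-4,dy=+2->D; (1,9):dx=-1,dy=-2->C
  (1,10):dx=-2,dy=-8->C; (2,3):dx=-1,dy=+11->D; (2,4):dx=-3,dy=+9->D; (2,5):dx=-10,dy=+1->D
  (2,6):dx=-2,dy=+16->D; (2,7):dx=-11,dy=+13->D; (2,8):dx=-9,dy=+8->D; (2,9):dx=-6,dy=+4->D
  (2,10):dx=-7,dy=-2->C; (3,4):dx=-2,dy=-2->C; (3,5):dx=-9,dy=-10->C; (3,6):dx=-1,dy=+5->D
  (3,7):dx=-10,dy=+2->D; (3,8):dx=-8,dy=-3->C; (3,9):dx=-5,dy=-7->C; (3,10):dx=-6,dy=-13->C
  (4,5):dx=-7,dy=-8->C; (4,6):dx=+1,dy=+7->C; (4,7):dx=-8,dy=+4->D; (4,8):dx=-6,dy=-1->C
  (4,9):dx=-3,dy=-5->C; (4,10):dx=-4,dy=-11->C; (5,6):dx=+8,dy=+15->C; (5,7):dx=-1,dy=+12->D
  (5,8):dx=+1,dy=+7->C; (5,9):dx=+4,dy=+3->C; (5,10):dx=+3,dy=-3->D; (6,7):dx=-9,dy=-3->C
  (6,8):dx=-7,dy=-8->C; (6,9):dx=-4,dy=-12->C; (6,10):dx=-5,dy=-18->C; (7,8):dx=+2,dy=-5->D
  (7,9):dx=+5,dy=-9->D; (7,10):dx=+4,dy=-15->D; (8,9):dx=+3,dy=-4->D; (8,10):dx=+2,dy=-10->D
  (9,10):dx=-1,dy=-6->C
Step 2: C = 25, D = 20, total pairs = 45.
Step 3: tau = (C - D)/(n(n-1)/2) = (25 - 20)/45 = 0.111111.
Step 4: Exact two-sided p-value (enumerate n! = 3628800 permutations of y under H0): p = 0.727490.
Step 5: alpha = 0.1. fail to reject H0.

tau_b = 0.1111 (C=25, D=20), p = 0.727490, fail to reject H0.


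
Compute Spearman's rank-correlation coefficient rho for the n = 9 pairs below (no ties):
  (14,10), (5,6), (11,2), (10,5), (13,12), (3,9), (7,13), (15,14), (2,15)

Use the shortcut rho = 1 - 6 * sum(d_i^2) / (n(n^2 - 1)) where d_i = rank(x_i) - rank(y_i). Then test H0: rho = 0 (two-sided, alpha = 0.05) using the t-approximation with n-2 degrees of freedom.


Step 1: Rank x and y separately (midranks; no ties here).
rank(x): 14->8, 5->3, 11->6, 10->5, 13->7, 3->2, 7->4, 15->9, 2->1
rank(y): 10->5, 6->3, 2->1, 5->2, 12->6, 9->4, 13->7, 14->8, 15->9
Step 2: d_i = R_x(i) - R_y(i); compute d_i^2.
  (8-5)^2=9, (3-3)^2=0, (6-1)^2=25, (5-2)^2=9, (7-6)^2=1, (2-4)^2=4, (4-7)^2=9, (9-8)^2=1, (1-9)^2=64
sum(d^2) = 122.
Step 3: rho = 1 - 6*122 / (9*(9^2 - 1)) = 1 - 732/720 = -0.016667.
Step 4: Under H0, t = rho * sqrt((n-2)/(1-rho^2)) = -0.0441 ~ t(7).
Step 5: Two-sided p-value from the t-distribution with 7 df = 0.966055.
Step 6: alpha = 0.05. fail to reject H0.

rho = -0.0167, p = 0.966055, fail to reject H0 at alpha = 0.05.


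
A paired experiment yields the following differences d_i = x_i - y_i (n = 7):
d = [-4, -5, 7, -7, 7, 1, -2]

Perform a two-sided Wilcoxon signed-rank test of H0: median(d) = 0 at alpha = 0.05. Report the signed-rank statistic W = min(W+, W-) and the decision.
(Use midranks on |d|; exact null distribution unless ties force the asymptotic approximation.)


Step 1: Drop any zero differences (none here) and take |d_i|.
|d| = [4, 5, 7, 7, 7, 1, 2]
Step 2: Midrank |d_i| (ties get averaged ranks).
ranks: |4|->3, |5|->4, |7|->6, |7|->6, |7|->6, |1|->1, |2|->2
Step 3: Attach original signs; sum ranks with positive sign and with negative sign.
W+ = 6 + 6 + 1 = 13
W- = 3 + 4 + 6 + 2 = 15
(Check: W+ + W- = 28 should equal n(n+1)/2 = 28.)
Step 4: Test statistic W = min(W+, W-) = 13.
Step 5: Ties in |d|, so use the tie-corrected normal approximation.
        E[W] = n(n+1)/4 = 7*8/4 = 14.
        Tie groups: |d|=7 (t=3); sum(t^3 - t) = 24.
        Var[W] = n(n+1)(2n+1)/24 - sum(t^3-t)/48 = 840/24 - 24/48 = 34.5.
        z = (W - E[W]) / sqrt(Var[W]) = (13 - 14) / 5.8737 = -0.1703.
        Two-sided p = 2*Phi(z) = 0.864813.
Step 6: alpha = 0.05. fail to reject H0.

W+ = 13, W- = 15, W = min = 13, p = 0.864813, fail to reject H0.


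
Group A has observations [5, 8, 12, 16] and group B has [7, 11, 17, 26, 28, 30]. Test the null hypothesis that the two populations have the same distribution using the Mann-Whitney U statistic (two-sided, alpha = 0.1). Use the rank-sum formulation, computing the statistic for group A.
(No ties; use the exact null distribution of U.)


Step 1: Combine and sort all 10 observations; assign midranks.
sorted (value, group): (5,X), (7,Y), (8,X), (11,Y), (12,X), (16,X), (17,Y), (26,Y), (28,Y), (30,Y)
ranks: 5->1, 7->2, 8->3, 11->4, 12->5, 16->6, 17->7, 26->8, 28->9, 30->10
Step 2: Rank sum for X: R1 = 1 + 3 + 5 + 6 = 15.
Step 3: U_X = R1 - n1(n1+1)/2 = 15 - 4*5/2 = 15 - 10 = 5.
       U_Y = n1*n2 - U_X = 24 - 5 = 19.
Step 4: No ties, so the exact null distribution of U (based on enumerating the C(10,4) = 210 equally likely rank assignments) gives the two-sided p-value.
Step 5: p-value = 0.171429; compare to alpha = 0.1. fail to reject H0.

U_X = 5, p = 0.171429, fail to reject H0 at alpha = 0.1.


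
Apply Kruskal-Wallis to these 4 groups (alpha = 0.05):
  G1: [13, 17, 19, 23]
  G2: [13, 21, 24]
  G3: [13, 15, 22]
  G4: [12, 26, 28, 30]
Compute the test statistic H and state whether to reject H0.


Step 1: Combine all N = 14 observations and assign midranks.
sorted (value, group, rank): (12,G4,1), (13,G1,3), (13,G2,3), (13,G3,3), (15,G3,5), (17,G1,6), (19,G1,7), (21,G2,8), (22,G3,9), (23,G1,10), (24,G2,11), (26,G4,12), (28,G4,13), (30,G4,14)
Step 2: Sum ranks within each group.
R_1 = 26 (n_1 = 4)
R_2 = 22 (n_2 = 3)
R_3 = 17 (n_3 = 3)
R_4 = 40 (n_4 = 4)
Step 3: H = 12/(N(N+1)) * sum(R_i^2/n_i) - 3(N+1)
     = 12/(14*15) * (26^2/4 + 22^2/3 + 17^2/3 + 40^2/4) - 3*15
     = 0.057143 * 826.667 - 45
     = 2.238095.
Step 4: Ties present; correction factor C = 1 - 24/(14^3 - 14) = 0.991209. Corrected H = 2.238095 / 0.991209 = 2.257945.
Step 5: Under H0, H ~ chi^2(3); p-value = 0.520625.
Step 6: alpha = 0.05. fail to reject H0.

H = 2.2579, df = 3, p = 0.520625, fail to reject H0.


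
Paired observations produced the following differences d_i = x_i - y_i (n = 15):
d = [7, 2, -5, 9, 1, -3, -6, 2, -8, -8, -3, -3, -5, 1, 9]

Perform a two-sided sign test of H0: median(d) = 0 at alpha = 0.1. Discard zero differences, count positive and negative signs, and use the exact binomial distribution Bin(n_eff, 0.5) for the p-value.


Step 1: Discard zero differences. Original n = 15; n_eff = number of nonzero differences = 15.
Nonzero differences (with sign): +7, +2, -5, +9, +1, -3, -6, +2, -8, -8, -3, -3, -5, +1, +9
Step 2: Count signs: positive = 7, negative = 8.
Step 3: Under H0: P(positive) = 0.5, so the number of positives S ~ Bin(15, 0.5).
Step 4: Two-sided exact p-value = sum of Bin(15,0.5) probabilities at or below the observed probability = 1.000000.
Step 5: alpha = 0.1. fail to reject H0.

n_eff = 15, pos = 7, neg = 8, p = 1.000000, fail to reject H0.


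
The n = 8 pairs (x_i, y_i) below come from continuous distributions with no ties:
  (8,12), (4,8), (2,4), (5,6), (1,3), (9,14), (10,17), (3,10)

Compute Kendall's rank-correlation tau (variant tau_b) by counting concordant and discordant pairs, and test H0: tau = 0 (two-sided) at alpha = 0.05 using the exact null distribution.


Step 1: Enumerate the 28 unordered pairs (i,j) with i<j and classify each by sign(x_j-x_i) * sign(y_j-y_i).
  (1,2):dx=-4,dy=-4->C; (1,3):dx=-6,dy=-8->C; (1,4):dx=-3,dy=-6->C; (1,5):dx=-7,dy=-9->C
  (1,6):dx=+1,dy=+2->C; (1,7):dx=+2,dy=+5->C; (1,8):dx=-5,dy=-2->C; (2,3):dx=-2,dy=-4->C
  (2,4):dx=+1,dy=-2->D; (2,5):dx=-3,dy=-5->C; (2,6):dx=+5,dy=+6->C; (2,7):dx=+6,dy=+9->C
  (2,8):dx=-1,dy=+2->D; (3,4):dx=+3,dy=+2->C; (3,5):dx=-1,dy=-1->C; (3,6):dx=+7,dy=+10->C
  (3,7):dx=+8,dy=+13->C; (3,8):dx=+1,dy=+6->C; (4,5):dx=-4,dy=-3->C; (4,6):dx=+4,dy=+8->C
  (4,7):dx=+5,dy=+11->C; (4,8):dx=-2,dy=+4->D; (5,6):dx=+8,dy=+11->C; (5,7):dx=+9,dy=+14->C
  (5,8):dx=+2,dy=+7->C; (6,7):dx=+1,dy=+3->C; (6,8):dx=-6,dy=-4->C; (7,8):dx=-7,dy=-7->C
Step 2: C = 25, D = 3, total pairs = 28.
Step 3: tau = (C - D)/(n(n-1)/2) = (25 - 3)/28 = 0.785714.
Step 4: Exact two-sided p-value (enumerate n! = 40320 permutations of y under H0): p = 0.005506.
Step 5: alpha = 0.05. reject H0.

tau_b = 0.7857 (C=25, D=3), p = 0.005506, reject H0.


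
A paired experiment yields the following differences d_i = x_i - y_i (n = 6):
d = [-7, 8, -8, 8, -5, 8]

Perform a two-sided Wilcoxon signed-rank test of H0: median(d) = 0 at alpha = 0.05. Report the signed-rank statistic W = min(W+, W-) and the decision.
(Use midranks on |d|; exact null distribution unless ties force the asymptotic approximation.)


Step 1: Drop any zero differences (none here) and take |d_i|.
|d| = [7, 8, 8, 8, 5, 8]
Step 2: Midrank |d_i| (ties get averaged ranks).
ranks: |7|->2, |8|->4.5, |8|->4.5, |8|->4.5, |5|->1, |8|->4.5
Step 3: Attach original signs; sum ranks with positive sign and with negative sign.
W+ = 4.5 + 4.5 + 4.5 = 13.5
W- = 2 + 4.5 + 1 = 7.5
(Check: W+ + W- = 21 should equal n(n+1)/2 = 21.)
Step 4: Test statistic W = min(W+, W-) = 7.5.
Step 5: Ties in |d|, so use the tie-corrected normal approximation.
        E[W] = n(n+1)/4 = 6*7/4 = 10.5.
        Tie groups: |d|=8 (t=4); sum(t^3 - t) = 60.
        Var[W] = n(n+1)(2n+1)/24 - sum(t^3-t)/48 = 546/24 - 60/48 = 21.5.
        z = (W - E[W]) / sqrt(Var[W]) = (7.5 - 10.5) / 4.6368 = -0.6470.
        Two-sided p = 2*Phi(z) = 0.517634.
Step 6: alpha = 0.05. fail to reject H0.

W+ = 13.5, W- = 7.5, W = min = 7.5, p = 0.517634, fail to reject H0.


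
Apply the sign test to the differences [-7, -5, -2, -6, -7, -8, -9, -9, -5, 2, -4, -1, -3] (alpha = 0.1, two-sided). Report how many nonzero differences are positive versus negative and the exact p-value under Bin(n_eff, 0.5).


Step 1: Discard zero differences. Original n = 13; n_eff = number of nonzero differences = 13.
Nonzero differences (with sign): -7, -5, -2, -6, -7, -8, -9, -9, -5, +2, -4, -1, -3
Step 2: Count signs: positive = 1, negative = 12.
Step 3: Under H0: P(positive) = 0.5, so the number of positives S ~ Bin(13, 0.5).
Step 4: Two-sided exact p-value = sum of Bin(13,0.5) probabilities at or below the observed probability = 0.003418.
Step 5: alpha = 0.1. reject H0.

n_eff = 13, pos = 1, neg = 12, p = 0.003418, reject H0.


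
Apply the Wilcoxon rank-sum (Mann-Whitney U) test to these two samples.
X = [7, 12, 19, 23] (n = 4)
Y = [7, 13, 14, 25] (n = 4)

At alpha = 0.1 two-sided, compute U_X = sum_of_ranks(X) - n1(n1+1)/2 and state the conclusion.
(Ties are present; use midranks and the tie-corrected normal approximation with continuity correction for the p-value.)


Step 1: Combine and sort all 8 observations; assign midranks.
sorted (value, group): (7,X), (7,Y), (12,X), (13,Y), (14,Y), (19,X), (23,X), (25,Y)
ranks: 7->1.5, 7->1.5, 12->3, 13->4, 14->5, 19->6, 23->7, 25->8
Step 2: Rank sum for X: R1 = 1.5 + 3 + 6 + 7 = 17.5.
Step 3: U_X = R1 - n1(n1+1)/2 = 17.5 - 4*5/2 = 17.5 - 10 = 7.5.
       U_Y = n1*n2 - U_X = 16 - 7.5 = 8.5.
Step 4: Ties are present, so use the tie-corrected normal approximation (with continuity correction) for the p-value.
Step 5: p-value = 1.000000; compare to alpha = 0.1. fail to reject H0.

U_X = 7.5, p = 1.000000, fail to reject H0 at alpha = 0.1.


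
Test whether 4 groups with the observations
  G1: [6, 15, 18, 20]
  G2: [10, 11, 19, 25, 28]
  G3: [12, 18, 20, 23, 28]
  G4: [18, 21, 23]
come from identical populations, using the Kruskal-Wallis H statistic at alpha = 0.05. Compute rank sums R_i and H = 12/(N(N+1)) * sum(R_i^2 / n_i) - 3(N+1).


Step 1: Combine all N = 17 observations and assign midranks.
sorted (value, group, rank): (6,G1,1), (10,G2,2), (11,G2,3), (12,G3,4), (15,G1,5), (18,G1,7), (18,G3,7), (18,G4,7), (19,G2,9), (20,G1,10.5), (20,G3,10.5), (21,G4,12), (23,G3,13.5), (23,G4,13.5), (25,G2,15), (28,G2,16.5), (28,G3,16.5)
Step 2: Sum ranks within each group.
R_1 = 23.5 (n_1 = 4)
R_2 = 45.5 (n_2 = 5)
R_3 = 51.5 (n_3 = 5)
R_4 = 32.5 (n_4 = 3)
Step 3: H = 12/(N(N+1)) * sum(R_i^2/n_i) - 3(N+1)
     = 12/(17*18) * (23.5^2/4 + 45.5^2/5 + 51.5^2/5 + 32.5^2/3) - 3*18
     = 0.039216 * 1434.65 - 54
     = 2.260621.
Step 4: Ties present; correction factor C = 1 - 42/(17^3 - 17) = 0.991422. Corrected H = 2.260621 / 0.991422 = 2.280181.
Step 5: Under H0, H ~ chi^2(3); p-value = 0.516328.
Step 6: alpha = 0.05. fail to reject H0.

H = 2.2802, df = 3, p = 0.516328, fail to reject H0.


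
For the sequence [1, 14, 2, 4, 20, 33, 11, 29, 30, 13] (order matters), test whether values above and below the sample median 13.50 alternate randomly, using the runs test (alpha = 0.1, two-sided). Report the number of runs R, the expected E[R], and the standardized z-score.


Step 1: Compute median = 13.50; label A = above, B = below.
Labels in order: BABBAABAAB  (n_A = 5, n_B = 5)
Step 2: Count runs R = 7.
Step 3: Under H0 (random ordering), E[R] = 2*n_A*n_B/(n_A+n_B) + 1 = 2*5*5/10 + 1 = 6.0000.
        Var[R] = 2*n_A*n_B*(2*n_A*n_B - n_A - n_B) / ((n_A+n_B)^2 * (n_A+n_B-1)) = 2000/900 = 2.2222.
        SD[R] = 1.4907.
Step 4: Continuity-corrected z = (R - 0.5 - E[R]) / SD[R] = (7 - 0.5 - 6.0000) / 1.4907 = 0.3354.
Step 5: Two-sided p-value via normal approximation = 2*(1 - Phi(|z|)) = 0.737316.
Step 6: alpha = 0.1. fail to reject H0.

R = 7, z = 0.3354, p = 0.737316, fail to reject H0.


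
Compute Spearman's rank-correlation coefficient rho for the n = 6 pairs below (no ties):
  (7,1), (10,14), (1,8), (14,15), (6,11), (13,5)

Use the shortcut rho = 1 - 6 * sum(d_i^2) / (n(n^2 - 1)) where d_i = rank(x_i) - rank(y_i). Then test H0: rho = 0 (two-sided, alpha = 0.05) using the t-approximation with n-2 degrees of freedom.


Step 1: Rank x and y separately (midranks; no ties here).
rank(x): 7->3, 10->4, 1->1, 14->6, 6->2, 13->5
rank(y): 1->1, 14->5, 8->3, 15->6, 11->4, 5->2
Step 2: d_i = R_x(i) - R_y(i); compute d_i^2.
  (3-1)^2=4, (4-5)^2=1, (1-3)^2=4, (6-6)^2=0, (2-4)^2=4, (5-2)^2=9
sum(d^2) = 22.
Step 3: rho = 1 - 6*22 / (6*(6^2 - 1)) = 1 - 132/210 = 0.371429.
Step 4: Under H0, t = rho * sqrt((n-2)/(1-rho^2)) = 0.8001 ~ t(4).
Step 5: Two-sided p-value from the t-distribution with 4 df = 0.468478.
Step 6: alpha = 0.05. fail to reject H0.

rho = 0.3714, p = 0.468478, fail to reject H0 at alpha = 0.05.


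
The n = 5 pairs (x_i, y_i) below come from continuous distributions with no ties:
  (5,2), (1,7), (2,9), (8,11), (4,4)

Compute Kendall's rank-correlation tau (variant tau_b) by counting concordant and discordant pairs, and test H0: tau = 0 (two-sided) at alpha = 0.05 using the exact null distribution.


Step 1: Enumerate the 10 unordered pairs (i,j) with i<j and classify each by sign(x_j-x_i) * sign(y_j-y_i).
  (1,2):dx=-4,dy=+5->D; (1,3):dx=-3,dy=+7->D; (1,4):dx=+3,dy=+9->C; (1,5):dx=-1,dy=+2->D
  (2,3):dx=+1,dy=+2->C; (2,4):dx=+7,dy=+4->C; (2,5):dx=+3,dy=-3->D; (3,4):dx=+6,dy=+2->C
  (3,5):dx=+2,dy=-5->D; (4,5):dx=-4,dy=-7->C
Step 2: C = 5, D = 5, total pairs = 10.
Step 3: tau = (C - D)/(n(n-1)/2) = (5 - 5)/10 = 0.000000.
Step 4: Exact two-sided p-value (enumerate n! = 120 permutations of y under H0): p = 1.000000.
Step 5: alpha = 0.05. fail to reject H0.

tau_b = 0.0000 (C=5, D=5), p = 1.000000, fail to reject H0.


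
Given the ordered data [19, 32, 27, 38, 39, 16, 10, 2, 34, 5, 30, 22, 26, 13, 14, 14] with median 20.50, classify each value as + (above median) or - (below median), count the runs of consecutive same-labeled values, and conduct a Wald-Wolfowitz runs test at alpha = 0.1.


Step 1: Compute median = 20.50; label A = above, B = below.
Labels in order: BAAAABBBABAAABBB  (n_A = 8, n_B = 8)
Step 2: Count runs R = 7.
Step 3: Under H0 (random ordering), E[R] = 2*n_A*n_B/(n_A+n_B) + 1 = 2*8*8/16 + 1 = 9.0000.
        Var[R] = 2*n_A*n_B*(2*n_A*n_B - n_A - n_B) / ((n_A+n_B)^2 * (n_A+n_B-1)) = 14336/3840 = 3.7333.
        SD[R] = 1.9322.
Step 4: Continuity-corrected z = (R + 0.5 - E[R]) / SD[R] = (7 + 0.5 - 9.0000) / 1.9322 = -0.7763.
Step 5: Two-sided p-value via normal approximation = 2*(1 - Phi(|z|)) = 0.437558.
Step 6: alpha = 0.1. fail to reject H0.

R = 7, z = -0.7763, p = 0.437558, fail to reject H0.


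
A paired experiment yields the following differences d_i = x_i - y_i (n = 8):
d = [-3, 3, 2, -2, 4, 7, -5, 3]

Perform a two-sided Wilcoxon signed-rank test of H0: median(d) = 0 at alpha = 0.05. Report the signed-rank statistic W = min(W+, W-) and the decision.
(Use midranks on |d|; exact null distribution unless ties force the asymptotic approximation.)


Step 1: Drop any zero differences (none here) and take |d_i|.
|d| = [3, 3, 2, 2, 4, 7, 5, 3]
Step 2: Midrank |d_i| (ties get averaged ranks).
ranks: |3|->4, |3|->4, |2|->1.5, |2|->1.5, |4|->6, |7|->8, |5|->7, |3|->4
Step 3: Attach original signs; sum ranks with positive sign and with negative sign.
W+ = 4 + 1.5 + 6 + 8 + 4 = 23.5
W- = 4 + 1.5 + 7 = 12.5
(Check: W+ + W- = 36 should equal n(n+1)/2 = 36.)
Step 4: Test statistic W = min(W+, W-) = 12.5.
Step 5: Ties in |d|, so use the tie-corrected normal approximation.
        E[W] = n(n+1)/4 = 8*9/4 = 18.
        Tie groups: |d|=2 (t=2), |d|=3 (t=3); sum(t^3 - t) = 30.
        Var[W] = n(n+1)(2n+1)/24 - sum(t^3-t)/48 = 1224/24 - 30/48 = 50.375.
        z = (W - E[W]) / sqrt(Var[W]) = (12.5 - 18) / 7.0975 = -0.7749.
        Two-sided p = 2*Phi(z) = 0.438389.
Step 6: alpha = 0.05. fail to reject H0.

W+ = 23.5, W- = 12.5, W = min = 12.5, p = 0.438389, fail to reject H0.


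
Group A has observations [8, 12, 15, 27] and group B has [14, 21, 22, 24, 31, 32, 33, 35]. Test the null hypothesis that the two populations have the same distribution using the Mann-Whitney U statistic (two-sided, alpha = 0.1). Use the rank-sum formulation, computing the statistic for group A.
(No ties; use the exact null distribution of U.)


Step 1: Combine and sort all 12 observations; assign midranks.
sorted (value, group): (8,X), (12,X), (14,Y), (15,X), (21,Y), (22,Y), (24,Y), (27,X), (31,Y), (32,Y), (33,Y), (35,Y)
ranks: 8->1, 12->2, 14->3, 15->4, 21->5, 22->6, 24->7, 27->8, 31->9, 32->10, 33->11, 35->12
Step 2: Rank sum for X: R1 = 1 + 2 + 4 + 8 = 15.
Step 3: U_X = R1 - n1(n1+1)/2 = 15 - 4*5/2 = 15 - 10 = 5.
       U_Y = n1*n2 - U_X = 32 - 5 = 27.
Step 4: No ties, so the exact null distribution of U (based on enumerating the C(12,4) = 495 equally likely rank assignments) gives the two-sided p-value.
Step 5: p-value = 0.072727; compare to alpha = 0.1. reject H0.

U_X = 5, p = 0.072727, reject H0 at alpha = 0.1.
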